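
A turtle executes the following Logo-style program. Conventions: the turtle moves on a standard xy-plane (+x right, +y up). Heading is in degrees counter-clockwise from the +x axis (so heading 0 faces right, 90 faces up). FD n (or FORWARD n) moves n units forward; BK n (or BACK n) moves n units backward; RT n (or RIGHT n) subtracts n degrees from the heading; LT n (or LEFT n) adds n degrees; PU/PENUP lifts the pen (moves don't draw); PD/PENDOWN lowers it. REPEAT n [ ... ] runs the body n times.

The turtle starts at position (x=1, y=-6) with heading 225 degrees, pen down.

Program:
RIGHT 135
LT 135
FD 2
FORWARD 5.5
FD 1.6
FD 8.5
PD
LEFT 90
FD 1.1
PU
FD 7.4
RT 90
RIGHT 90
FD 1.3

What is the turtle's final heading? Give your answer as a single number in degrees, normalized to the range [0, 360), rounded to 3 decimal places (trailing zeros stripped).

Executing turtle program step by step:
Start: pos=(1,-6), heading=225, pen down
RT 135: heading 225 -> 90
LT 135: heading 90 -> 225
FD 2: (1,-6) -> (-0.414,-7.414) [heading=225, draw]
FD 5.5: (-0.414,-7.414) -> (-4.303,-11.303) [heading=225, draw]
FD 1.6: (-4.303,-11.303) -> (-5.435,-12.435) [heading=225, draw]
FD 8.5: (-5.435,-12.435) -> (-11.445,-18.445) [heading=225, draw]
PD: pen down
LT 90: heading 225 -> 315
FD 1.1: (-11.445,-18.445) -> (-10.667,-19.223) [heading=315, draw]
PU: pen up
FD 7.4: (-10.667,-19.223) -> (-5.435,-24.455) [heading=315, move]
RT 90: heading 315 -> 225
RT 90: heading 225 -> 135
FD 1.3: (-5.435,-24.455) -> (-6.354,-23.536) [heading=135, move]
Final: pos=(-6.354,-23.536), heading=135, 5 segment(s) drawn

Answer: 135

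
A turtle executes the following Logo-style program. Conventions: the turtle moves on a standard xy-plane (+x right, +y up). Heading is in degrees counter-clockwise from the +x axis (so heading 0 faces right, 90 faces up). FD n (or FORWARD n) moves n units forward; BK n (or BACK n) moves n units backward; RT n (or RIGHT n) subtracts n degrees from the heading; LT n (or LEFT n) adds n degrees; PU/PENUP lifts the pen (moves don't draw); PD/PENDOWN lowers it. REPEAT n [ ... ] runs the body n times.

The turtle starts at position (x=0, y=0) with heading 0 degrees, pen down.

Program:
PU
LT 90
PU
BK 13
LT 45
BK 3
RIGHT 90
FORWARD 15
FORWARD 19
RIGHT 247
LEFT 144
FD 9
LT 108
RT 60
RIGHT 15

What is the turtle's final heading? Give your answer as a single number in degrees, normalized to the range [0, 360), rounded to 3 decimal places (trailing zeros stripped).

Executing turtle program step by step:
Start: pos=(0,0), heading=0, pen down
PU: pen up
LT 90: heading 0 -> 90
PU: pen up
BK 13: (0,0) -> (0,-13) [heading=90, move]
LT 45: heading 90 -> 135
BK 3: (0,-13) -> (2.121,-15.121) [heading=135, move]
RT 90: heading 135 -> 45
FD 15: (2.121,-15.121) -> (12.728,-4.515) [heading=45, move]
FD 19: (12.728,-4.515) -> (26.163,8.92) [heading=45, move]
RT 247: heading 45 -> 158
LT 144: heading 158 -> 302
FD 9: (26.163,8.92) -> (30.932,1.288) [heading=302, move]
LT 108: heading 302 -> 50
RT 60: heading 50 -> 350
RT 15: heading 350 -> 335
Final: pos=(30.932,1.288), heading=335, 0 segment(s) drawn

Answer: 335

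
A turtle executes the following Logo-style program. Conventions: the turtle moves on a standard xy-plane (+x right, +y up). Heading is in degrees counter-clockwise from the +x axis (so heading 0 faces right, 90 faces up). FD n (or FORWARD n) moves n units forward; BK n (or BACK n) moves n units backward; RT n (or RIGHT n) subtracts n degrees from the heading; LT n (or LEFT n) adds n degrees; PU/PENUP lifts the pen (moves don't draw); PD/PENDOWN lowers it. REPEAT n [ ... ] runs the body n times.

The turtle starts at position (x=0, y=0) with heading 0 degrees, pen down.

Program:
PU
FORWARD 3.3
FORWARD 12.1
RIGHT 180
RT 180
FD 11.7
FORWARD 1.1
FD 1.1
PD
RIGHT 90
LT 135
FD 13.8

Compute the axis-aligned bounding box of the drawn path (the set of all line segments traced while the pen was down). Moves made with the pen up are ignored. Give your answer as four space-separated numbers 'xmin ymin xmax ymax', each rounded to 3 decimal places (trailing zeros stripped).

Executing turtle program step by step:
Start: pos=(0,0), heading=0, pen down
PU: pen up
FD 3.3: (0,0) -> (3.3,0) [heading=0, move]
FD 12.1: (3.3,0) -> (15.4,0) [heading=0, move]
RT 180: heading 0 -> 180
RT 180: heading 180 -> 0
FD 11.7: (15.4,0) -> (27.1,0) [heading=0, move]
FD 1.1: (27.1,0) -> (28.2,0) [heading=0, move]
FD 1.1: (28.2,0) -> (29.3,0) [heading=0, move]
PD: pen down
RT 90: heading 0 -> 270
LT 135: heading 270 -> 45
FD 13.8: (29.3,0) -> (39.058,9.758) [heading=45, draw]
Final: pos=(39.058,9.758), heading=45, 1 segment(s) drawn

Segment endpoints: x in {29.3, 39.058}, y in {0, 9.758}
xmin=29.3, ymin=0, xmax=39.058, ymax=9.758

Answer: 29.3 0 39.058 9.758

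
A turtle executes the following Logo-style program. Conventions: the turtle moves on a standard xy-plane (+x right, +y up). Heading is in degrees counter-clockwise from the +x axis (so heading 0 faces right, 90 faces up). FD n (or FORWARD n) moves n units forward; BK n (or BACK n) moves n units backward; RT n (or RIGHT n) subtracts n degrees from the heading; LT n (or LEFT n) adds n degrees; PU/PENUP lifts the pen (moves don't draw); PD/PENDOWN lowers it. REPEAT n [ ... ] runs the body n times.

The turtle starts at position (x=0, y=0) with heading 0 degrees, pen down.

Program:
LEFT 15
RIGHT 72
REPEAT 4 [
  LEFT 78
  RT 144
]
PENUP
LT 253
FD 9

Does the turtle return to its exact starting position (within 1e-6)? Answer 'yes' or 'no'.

Answer: no

Derivation:
Executing turtle program step by step:
Start: pos=(0,0), heading=0, pen down
LT 15: heading 0 -> 15
RT 72: heading 15 -> 303
REPEAT 4 [
  -- iteration 1/4 --
  LT 78: heading 303 -> 21
  RT 144: heading 21 -> 237
  -- iteration 2/4 --
  LT 78: heading 237 -> 315
  RT 144: heading 315 -> 171
  -- iteration 3/4 --
  LT 78: heading 171 -> 249
  RT 144: heading 249 -> 105
  -- iteration 4/4 --
  LT 78: heading 105 -> 183
  RT 144: heading 183 -> 39
]
PU: pen up
LT 253: heading 39 -> 292
FD 9: (0,0) -> (3.371,-8.345) [heading=292, move]
Final: pos=(3.371,-8.345), heading=292, 0 segment(s) drawn

Start position: (0, 0)
Final position: (3.371, -8.345)
Distance = 9; >= 1e-6 -> NOT closed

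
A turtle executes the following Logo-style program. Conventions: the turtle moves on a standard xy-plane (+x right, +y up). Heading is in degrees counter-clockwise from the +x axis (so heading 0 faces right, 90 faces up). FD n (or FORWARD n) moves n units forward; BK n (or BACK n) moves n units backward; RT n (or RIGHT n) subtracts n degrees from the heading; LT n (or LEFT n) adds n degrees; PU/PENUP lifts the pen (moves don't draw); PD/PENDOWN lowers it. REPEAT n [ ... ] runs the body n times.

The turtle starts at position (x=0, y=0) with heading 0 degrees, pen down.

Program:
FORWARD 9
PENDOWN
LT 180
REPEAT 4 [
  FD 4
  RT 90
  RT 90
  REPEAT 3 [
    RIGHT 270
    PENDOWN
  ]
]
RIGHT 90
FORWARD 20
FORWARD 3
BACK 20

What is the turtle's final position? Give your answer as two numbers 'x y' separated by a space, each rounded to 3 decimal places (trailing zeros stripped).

Answer: 9 3

Derivation:
Executing turtle program step by step:
Start: pos=(0,0), heading=0, pen down
FD 9: (0,0) -> (9,0) [heading=0, draw]
PD: pen down
LT 180: heading 0 -> 180
REPEAT 4 [
  -- iteration 1/4 --
  FD 4: (9,0) -> (5,0) [heading=180, draw]
  RT 90: heading 180 -> 90
  RT 90: heading 90 -> 0
  REPEAT 3 [
    -- iteration 1/3 --
    RT 270: heading 0 -> 90
    PD: pen down
    -- iteration 2/3 --
    RT 270: heading 90 -> 180
    PD: pen down
    -- iteration 3/3 --
    RT 270: heading 180 -> 270
    PD: pen down
  ]
  -- iteration 2/4 --
  FD 4: (5,0) -> (5,-4) [heading=270, draw]
  RT 90: heading 270 -> 180
  RT 90: heading 180 -> 90
  REPEAT 3 [
    -- iteration 1/3 --
    RT 270: heading 90 -> 180
    PD: pen down
    -- iteration 2/3 --
    RT 270: heading 180 -> 270
    PD: pen down
    -- iteration 3/3 --
    RT 270: heading 270 -> 0
    PD: pen down
  ]
  -- iteration 3/4 --
  FD 4: (5,-4) -> (9,-4) [heading=0, draw]
  RT 90: heading 0 -> 270
  RT 90: heading 270 -> 180
  REPEAT 3 [
    -- iteration 1/3 --
    RT 270: heading 180 -> 270
    PD: pen down
    -- iteration 2/3 --
    RT 270: heading 270 -> 0
    PD: pen down
    -- iteration 3/3 --
    RT 270: heading 0 -> 90
    PD: pen down
  ]
  -- iteration 4/4 --
  FD 4: (9,-4) -> (9,0) [heading=90, draw]
  RT 90: heading 90 -> 0
  RT 90: heading 0 -> 270
  REPEAT 3 [
    -- iteration 1/3 --
    RT 270: heading 270 -> 0
    PD: pen down
    -- iteration 2/3 --
    RT 270: heading 0 -> 90
    PD: pen down
    -- iteration 3/3 --
    RT 270: heading 90 -> 180
    PD: pen down
  ]
]
RT 90: heading 180 -> 90
FD 20: (9,0) -> (9,20) [heading=90, draw]
FD 3: (9,20) -> (9,23) [heading=90, draw]
BK 20: (9,23) -> (9,3) [heading=90, draw]
Final: pos=(9,3), heading=90, 8 segment(s) drawn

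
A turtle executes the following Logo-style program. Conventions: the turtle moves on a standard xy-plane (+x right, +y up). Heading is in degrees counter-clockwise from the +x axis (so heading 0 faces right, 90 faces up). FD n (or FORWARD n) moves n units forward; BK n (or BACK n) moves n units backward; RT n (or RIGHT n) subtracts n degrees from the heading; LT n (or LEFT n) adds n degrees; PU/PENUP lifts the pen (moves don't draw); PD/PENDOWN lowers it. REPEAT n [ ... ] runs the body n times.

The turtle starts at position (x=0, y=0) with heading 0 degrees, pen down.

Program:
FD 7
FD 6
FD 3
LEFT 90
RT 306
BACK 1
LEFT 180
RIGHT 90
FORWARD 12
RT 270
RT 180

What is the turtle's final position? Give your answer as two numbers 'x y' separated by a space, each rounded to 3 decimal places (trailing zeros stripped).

Executing turtle program step by step:
Start: pos=(0,0), heading=0, pen down
FD 7: (0,0) -> (7,0) [heading=0, draw]
FD 6: (7,0) -> (13,0) [heading=0, draw]
FD 3: (13,0) -> (16,0) [heading=0, draw]
LT 90: heading 0 -> 90
RT 306: heading 90 -> 144
BK 1: (16,0) -> (16.809,-0.588) [heading=144, draw]
LT 180: heading 144 -> 324
RT 90: heading 324 -> 234
FD 12: (16.809,-0.588) -> (9.756,-10.296) [heading=234, draw]
RT 270: heading 234 -> 324
RT 180: heading 324 -> 144
Final: pos=(9.756,-10.296), heading=144, 5 segment(s) drawn

Answer: 9.756 -10.296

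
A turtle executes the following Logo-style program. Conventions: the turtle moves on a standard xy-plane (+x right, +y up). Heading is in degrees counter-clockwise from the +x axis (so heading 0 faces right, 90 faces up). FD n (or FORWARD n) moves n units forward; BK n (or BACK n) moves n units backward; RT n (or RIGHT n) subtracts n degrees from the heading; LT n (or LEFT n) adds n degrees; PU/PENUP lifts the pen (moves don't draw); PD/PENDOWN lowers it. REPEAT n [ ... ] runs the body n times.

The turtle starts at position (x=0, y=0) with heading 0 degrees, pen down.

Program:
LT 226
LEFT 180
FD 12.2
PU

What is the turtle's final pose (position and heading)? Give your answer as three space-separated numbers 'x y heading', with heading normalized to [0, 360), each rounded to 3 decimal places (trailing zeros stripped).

Answer: 8.475 8.776 46

Derivation:
Executing turtle program step by step:
Start: pos=(0,0), heading=0, pen down
LT 226: heading 0 -> 226
LT 180: heading 226 -> 46
FD 12.2: (0,0) -> (8.475,8.776) [heading=46, draw]
PU: pen up
Final: pos=(8.475,8.776), heading=46, 1 segment(s) drawn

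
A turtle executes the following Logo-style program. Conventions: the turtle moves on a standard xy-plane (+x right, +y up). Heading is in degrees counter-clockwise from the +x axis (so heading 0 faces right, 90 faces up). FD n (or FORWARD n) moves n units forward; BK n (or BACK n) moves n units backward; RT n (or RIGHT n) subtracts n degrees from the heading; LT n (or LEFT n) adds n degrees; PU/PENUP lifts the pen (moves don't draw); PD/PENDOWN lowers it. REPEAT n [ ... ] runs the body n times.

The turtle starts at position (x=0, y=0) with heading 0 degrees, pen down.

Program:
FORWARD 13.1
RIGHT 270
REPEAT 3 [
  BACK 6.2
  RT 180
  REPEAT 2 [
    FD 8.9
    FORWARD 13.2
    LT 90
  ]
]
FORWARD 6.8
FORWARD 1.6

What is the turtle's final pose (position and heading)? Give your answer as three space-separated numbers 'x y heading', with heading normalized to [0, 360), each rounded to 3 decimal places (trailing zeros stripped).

Executing turtle program step by step:
Start: pos=(0,0), heading=0, pen down
FD 13.1: (0,0) -> (13.1,0) [heading=0, draw]
RT 270: heading 0 -> 90
REPEAT 3 [
  -- iteration 1/3 --
  BK 6.2: (13.1,0) -> (13.1,-6.2) [heading=90, draw]
  RT 180: heading 90 -> 270
  REPEAT 2 [
    -- iteration 1/2 --
    FD 8.9: (13.1,-6.2) -> (13.1,-15.1) [heading=270, draw]
    FD 13.2: (13.1,-15.1) -> (13.1,-28.3) [heading=270, draw]
    LT 90: heading 270 -> 0
    -- iteration 2/2 --
    FD 8.9: (13.1,-28.3) -> (22,-28.3) [heading=0, draw]
    FD 13.2: (22,-28.3) -> (35.2,-28.3) [heading=0, draw]
    LT 90: heading 0 -> 90
  ]
  -- iteration 2/3 --
  BK 6.2: (35.2,-28.3) -> (35.2,-34.5) [heading=90, draw]
  RT 180: heading 90 -> 270
  REPEAT 2 [
    -- iteration 1/2 --
    FD 8.9: (35.2,-34.5) -> (35.2,-43.4) [heading=270, draw]
    FD 13.2: (35.2,-43.4) -> (35.2,-56.6) [heading=270, draw]
    LT 90: heading 270 -> 0
    -- iteration 2/2 --
    FD 8.9: (35.2,-56.6) -> (44.1,-56.6) [heading=0, draw]
    FD 13.2: (44.1,-56.6) -> (57.3,-56.6) [heading=0, draw]
    LT 90: heading 0 -> 90
  ]
  -- iteration 3/3 --
  BK 6.2: (57.3,-56.6) -> (57.3,-62.8) [heading=90, draw]
  RT 180: heading 90 -> 270
  REPEAT 2 [
    -- iteration 1/2 --
    FD 8.9: (57.3,-62.8) -> (57.3,-71.7) [heading=270, draw]
    FD 13.2: (57.3,-71.7) -> (57.3,-84.9) [heading=270, draw]
    LT 90: heading 270 -> 0
    -- iteration 2/2 --
    FD 8.9: (57.3,-84.9) -> (66.2,-84.9) [heading=0, draw]
    FD 13.2: (66.2,-84.9) -> (79.4,-84.9) [heading=0, draw]
    LT 90: heading 0 -> 90
  ]
]
FD 6.8: (79.4,-84.9) -> (79.4,-78.1) [heading=90, draw]
FD 1.6: (79.4,-78.1) -> (79.4,-76.5) [heading=90, draw]
Final: pos=(79.4,-76.5), heading=90, 18 segment(s) drawn

Answer: 79.4 -76.5 90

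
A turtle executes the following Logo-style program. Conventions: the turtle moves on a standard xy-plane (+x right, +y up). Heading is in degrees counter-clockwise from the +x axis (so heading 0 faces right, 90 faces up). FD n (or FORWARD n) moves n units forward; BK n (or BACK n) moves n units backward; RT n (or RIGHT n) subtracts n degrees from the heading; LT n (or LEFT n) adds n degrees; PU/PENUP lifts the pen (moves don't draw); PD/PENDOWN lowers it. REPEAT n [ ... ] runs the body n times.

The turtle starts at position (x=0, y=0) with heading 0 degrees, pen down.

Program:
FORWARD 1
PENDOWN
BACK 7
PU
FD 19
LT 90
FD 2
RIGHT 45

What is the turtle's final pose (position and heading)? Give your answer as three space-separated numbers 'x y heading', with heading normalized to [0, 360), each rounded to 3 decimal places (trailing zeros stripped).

Executing turtle program step by step:
Start: pos=(0,0), heading=0, pen down
FD 1: (0,0) -> (1,0) [heading=0, draw]
PD: pen down
BK 7: (1,0) -> (-6,0) [heading=0, draw]
PU: pen up
FD 19: (-6,0) -> (13,0) [heading=0, move]
LT 90: heading 0 -> 90
FD 2: (13,0) -> (13,2) [heading=90, move]
RT 45: heading 90 -> 45
Final: pos=(13,2), heading=45, 2 segment(s) drawn

Answer: 13 2 45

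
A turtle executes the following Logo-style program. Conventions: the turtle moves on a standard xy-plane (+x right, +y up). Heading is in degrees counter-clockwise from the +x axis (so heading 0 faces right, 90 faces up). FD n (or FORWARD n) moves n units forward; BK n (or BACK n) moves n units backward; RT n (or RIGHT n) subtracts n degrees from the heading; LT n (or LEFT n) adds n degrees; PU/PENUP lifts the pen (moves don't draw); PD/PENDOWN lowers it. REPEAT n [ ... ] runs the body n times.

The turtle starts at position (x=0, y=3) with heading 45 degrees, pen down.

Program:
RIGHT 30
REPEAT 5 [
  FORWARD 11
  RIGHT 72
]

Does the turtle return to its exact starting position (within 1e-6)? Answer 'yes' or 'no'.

Answer: yes

Derivation:
Executing turtle program step by step:
Start: pos=(0,3), heading=45, pen down
RT 30: heading 45 -> 15
REPEAT 5 [
  -- iteration 1/5 --
  FD 11: (0,3) -> (10.625,5.847) [heading=15, draw]
  RT 72: heading 15 -> 303
  -- iteration 2/5 --
  FD 11: (10.625,5.847) -> (16.616,-3.378) [heading=303, draw]
  RT 72: heading 303 -> 231
  -- iteration 3/5 --
  FD 11: (16.616,-3.378) -> (9.694,-11.927) [heading=231, draw]
  RT 72: heading 231 -> 159
  -- iteration 4/5 --
  FD 11: (9.694,-11.927) -> (-0.576,-7.985) [heading=159, draw]
  RT 72: heading 159 -> 87
  -- iteration 5/5 --
  FD 11: (-0.576,-7.985) -> (0,3) [heading=87, draw]
  RT 72: heading 87 -> 15
]
Final: pos=(0,3), heading=15, 5 segment(s) drawn

Start position: (0, 3)
Final position: (0, 3)
Distance = 0; < 1e-6 -> CLOSED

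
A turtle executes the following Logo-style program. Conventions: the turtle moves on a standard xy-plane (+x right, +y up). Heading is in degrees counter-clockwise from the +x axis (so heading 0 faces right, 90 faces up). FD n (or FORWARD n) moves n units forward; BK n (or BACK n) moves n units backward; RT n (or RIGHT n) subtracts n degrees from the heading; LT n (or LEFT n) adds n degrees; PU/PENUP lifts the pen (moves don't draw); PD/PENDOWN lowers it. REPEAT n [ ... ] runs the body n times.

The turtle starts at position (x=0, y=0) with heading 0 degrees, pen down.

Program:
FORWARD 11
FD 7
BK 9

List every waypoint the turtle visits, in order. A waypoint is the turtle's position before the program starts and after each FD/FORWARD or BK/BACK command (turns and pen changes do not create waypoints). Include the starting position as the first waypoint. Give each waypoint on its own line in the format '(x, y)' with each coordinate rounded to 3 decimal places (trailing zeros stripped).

Executing turtle program step by step:
Start: pos=(0,0), heading=0, pen down
FD 11: (0,0) -> (11,0) [heading=0, draw]
FD 7: (11,0) -> (18,0) [heading=0, draw]
BK 9: (18,0) -> (9,0) [heading=0, draw]
Final: pos=(9,0), heading=0, 3 segment(s) drawn
Waypoints (4 total):
(0, 0)
(11, 0)
(18, 0)
(9, 0)

Answer: (0, 0)
(11, 0)
(18, 0)
(9, 0)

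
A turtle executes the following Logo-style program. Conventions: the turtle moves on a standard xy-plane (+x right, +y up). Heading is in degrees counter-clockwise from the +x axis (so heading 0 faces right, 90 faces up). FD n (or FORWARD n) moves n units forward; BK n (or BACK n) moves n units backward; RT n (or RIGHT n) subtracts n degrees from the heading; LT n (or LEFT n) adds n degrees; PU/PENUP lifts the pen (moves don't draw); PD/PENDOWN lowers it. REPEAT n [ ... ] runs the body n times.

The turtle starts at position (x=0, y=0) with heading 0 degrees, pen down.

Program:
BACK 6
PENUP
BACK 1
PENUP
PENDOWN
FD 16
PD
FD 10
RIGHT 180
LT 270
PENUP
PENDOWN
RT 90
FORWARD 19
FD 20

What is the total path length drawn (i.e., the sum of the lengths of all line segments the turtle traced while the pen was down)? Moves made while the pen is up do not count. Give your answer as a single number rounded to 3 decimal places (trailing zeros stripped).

Executing turtle program step by step:
Start: pos=(0,0), heading=0, pen down
BK 6: (0,0) -> (-6,0) [heading=0, draw]
PU: pen up
BK 1: (-6,0) -> (-7,0) [heading=0, move]
PU: pen up
PD: pen down
FD 16: (-7,0) -> (9,0) [heading=0, draw]
PD: pen down
FD 10: (9,0) -> (19,0) [heading=0, draw]
RT 180: heading 0 -> 180
LT 270: heading 180 -> 90
PU: pen up
PD: pen down
RT 90: heading 90 -> 0
FD 19: (19,0) -> (38,0) [heading=0, draw]
FD 20: (38,0) -> (58,0) [heading=0, draw]
Final: pos=(58,0), heading=0, 5 segment(s) drawn

Segment lengths:
  seg 1: (0,0) -> (-6,0), length = 6
  seg 2: (-7,0) -> (9,0), length = 16
  seg 3: (9,0) -> (19,0), length = 10
  seg 4: (19,0) -> (38,0), length = 19
  seg 5: (38,0) -> (58,0), length = 20
Total = 71

Answer: 71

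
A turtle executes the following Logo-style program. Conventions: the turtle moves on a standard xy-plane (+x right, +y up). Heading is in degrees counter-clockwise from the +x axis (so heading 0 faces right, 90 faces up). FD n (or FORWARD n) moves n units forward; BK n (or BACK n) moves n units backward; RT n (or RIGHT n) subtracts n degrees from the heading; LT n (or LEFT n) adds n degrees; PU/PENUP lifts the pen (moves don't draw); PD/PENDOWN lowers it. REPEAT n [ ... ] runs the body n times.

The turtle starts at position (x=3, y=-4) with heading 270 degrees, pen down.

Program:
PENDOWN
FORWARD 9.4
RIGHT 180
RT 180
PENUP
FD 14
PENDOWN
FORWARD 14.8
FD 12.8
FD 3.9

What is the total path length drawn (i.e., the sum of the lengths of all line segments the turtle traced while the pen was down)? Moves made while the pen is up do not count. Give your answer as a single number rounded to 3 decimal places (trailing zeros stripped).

Executing turtle program step by step:
Start: pos=(3,-4), heading=270, pen down
PD: pen down
FD 9.4: (3,-4) -> (3,-13.4) [heading=270, draw]
RT 180: heading 270 -> 90
RT 180: heading 90 -> 270
PU: pen up
FD 14: (3,-13.4) -> (3,-27.4) [heading=270, move]
PD: pen down
FD 14.8: (3,-27.4) -> (3,-42.2) [heading=270, draw]
FD 12.8: (3,-42.2) -> (3,-55) [heading=270, draw]
FD 3.9: (3,-55) -> (3,-58.9) [heading=270, draw]
Final: pos=(3,-58.9), heading=270, 4 segment(s) drawn

Segment lengths:
  seg 1: (3,-4) -> (3,-13.4), length = 9.4
  seg 2: (3,-27.4) -> (3,-42.2), length = 14.8
  seg 3: (3,-42.2) -> (3,-55), length = 12.8
  seg 4: (3,-55) -> (3,-58.9), length = 3.9
Total = 40.9

Answer: 40.9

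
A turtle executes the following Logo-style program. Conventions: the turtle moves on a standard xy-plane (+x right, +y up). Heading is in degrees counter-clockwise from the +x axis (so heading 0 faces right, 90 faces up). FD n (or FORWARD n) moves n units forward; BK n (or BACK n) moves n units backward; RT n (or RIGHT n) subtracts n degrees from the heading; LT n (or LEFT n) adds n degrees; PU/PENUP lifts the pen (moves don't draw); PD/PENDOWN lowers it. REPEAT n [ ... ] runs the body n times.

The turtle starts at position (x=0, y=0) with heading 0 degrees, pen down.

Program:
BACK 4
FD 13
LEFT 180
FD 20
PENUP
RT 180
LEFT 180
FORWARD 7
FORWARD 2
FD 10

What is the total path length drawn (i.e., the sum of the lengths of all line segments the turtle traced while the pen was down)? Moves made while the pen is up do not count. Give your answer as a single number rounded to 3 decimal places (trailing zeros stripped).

Executing turtle program step by step:
Start: pos=(0,0), heading=0, pen down
BK 4: (0,0) -> (-4,0) [heading=0, draw]
FD 13: (-4,0) -> (9,0) [heading=0, draw]
LT 180: heading 0 -> 180
FD 20: (9,0) -> (-11,0) [heading=180, draw]
PU: pen up
RT 180: heading 180 -> 0
LT 180: heading 0 -> 180
FD 7: (-11,0) -> (-18,0) [heading=180, move]
FD 2: (-18,0) -> (-20,0) [heading=180, move]
FD 10: (-20,0) -> (-30,0) [heading=180, move]
Final: pos=(-30,0), heading=180, 3 segment(s) drawn

Segment lengths:
  seg 1: (0,0) -> (-4,0), length = 4
  seg 2: (-4,0) -> (9,0), length = 13
  seg 3: (9,0) -> (-11,0), length = 20
Total = 37

Answer: 37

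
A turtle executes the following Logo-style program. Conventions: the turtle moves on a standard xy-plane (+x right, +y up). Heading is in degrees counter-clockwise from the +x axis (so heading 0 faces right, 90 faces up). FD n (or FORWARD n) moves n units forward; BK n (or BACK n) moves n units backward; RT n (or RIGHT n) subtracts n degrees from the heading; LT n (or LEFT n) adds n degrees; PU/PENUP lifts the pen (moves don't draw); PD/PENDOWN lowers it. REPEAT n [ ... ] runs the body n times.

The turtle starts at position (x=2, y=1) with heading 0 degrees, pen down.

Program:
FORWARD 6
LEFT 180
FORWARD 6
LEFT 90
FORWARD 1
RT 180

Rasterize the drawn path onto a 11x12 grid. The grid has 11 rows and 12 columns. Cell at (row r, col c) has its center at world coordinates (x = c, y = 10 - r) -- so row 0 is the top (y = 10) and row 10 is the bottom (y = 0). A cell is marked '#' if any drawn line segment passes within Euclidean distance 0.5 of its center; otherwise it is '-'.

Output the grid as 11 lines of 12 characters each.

Answer: ------------
------------
------------
------------
------------
------------
------------
------------
------------
--#######---
--#---------

Derivation:
Segment 0: (2,1) -> (8,1)
Segment 1: (8,1) -> (2,1)
Segment 2: (2,1) -> (2,0)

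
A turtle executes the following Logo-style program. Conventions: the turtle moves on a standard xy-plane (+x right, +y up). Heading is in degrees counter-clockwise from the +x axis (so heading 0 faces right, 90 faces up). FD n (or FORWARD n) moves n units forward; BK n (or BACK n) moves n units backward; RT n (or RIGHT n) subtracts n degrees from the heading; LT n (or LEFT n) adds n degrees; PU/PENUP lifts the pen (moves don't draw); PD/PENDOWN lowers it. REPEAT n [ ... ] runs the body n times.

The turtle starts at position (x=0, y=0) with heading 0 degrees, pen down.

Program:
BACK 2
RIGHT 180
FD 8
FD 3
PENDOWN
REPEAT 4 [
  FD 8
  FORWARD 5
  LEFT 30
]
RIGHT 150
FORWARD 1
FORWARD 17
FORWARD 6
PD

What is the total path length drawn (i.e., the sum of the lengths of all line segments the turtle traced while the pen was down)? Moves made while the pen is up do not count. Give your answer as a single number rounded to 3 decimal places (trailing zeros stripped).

Answer: 89

Derivation:
Executing turtle program step by step:
Start: pos=(0,0), heading=0, pen down
BK 2: (0,0) -> (-2,0) [heading=0, draw]
RT 180: heading 0 -> 180
FD 8: (-2,0) -> (-10,0) [heading=180, draw]
FD 3: (-10,0) -> (-13,0) [heading=180, draw]
PD: pen down
REPEAT 4 [
  -- iteration 1/4 --
  FD 8: (-13,0) -> (-21,0) [heading=180, draw]
  FD 5: (-21,0) -> (-26,0) [heading=180, draw]
  LT 30: heading 180 -> 210
  -- iteration 2/4 --
  FD 8: (-26,0) -> (-32.928,-4) [heading=210, draw]
  FD 5: (-32.928,-4) -> (-37.258,-6.5) [heading=210, draw]
  LT 30: heading 210 -> 240
  -- iteration 3/4 --
  FD 8: (-37.258,-6.5) -> (-41.258,-13.428) [heading=240, draw]
  FD 5: (-41.258,-13.428) -> (-43.758,-17.758) [heading=240, draw]
  LT 30: heading 240 -> 270
  -- iteration 4/4 --
  FD 8: (-43.758,-17.758) -> (-43.758,-25.758) [heading=270, draw]
  FD 5: (-43.758,-25.758) -> (-43.758,-30.758) [heading=270, draw]
  LT 30: heading 270 -> 300
]
RT 150: heading 300 -> 150
FD 1: (-43.758,-30.758) -> (-44.624,-30.258) [heading=150, draw]
FD 17: (-44.624,-30.258) -> (-59.347,-21.758) [heading=150, draw]
FD 6: (-59.347,-21.758) -> (-64.543,-18.758) [heading=150, draw]
PD: pen down
Final: pos=(-64.543,-18.758), heading=150, 14 segment(s) drawn

Segment lengths:
  seg 1: (0,0) -> (-2,0), length = 2
  seg 2: (-2,0) -> (-10,0), length = 8
  seg 3: (-10,0) -> (-13,0), length = 3
  seg 4: (-13,0) -> (-21,0), length = 8
  seg 5: (-21,0) -> (-26,0), length = 5
  seg 6: (-26,0) -> (-32.928,-4), length = 8
  seg 7: (-32.928,-4) -> (-37.258,-6.5), length = 5
  seg 8: (-37.258,-6.5) -> (-41.258,-13.428), length = 8
  seg 9: (-41.258,-13.428) -> (-43.758,-17.758), length = 5
  seg 10: (-43.758,-17.758) -> (-43.758,-25.758), length = 8
  seg 11: (-43.758,-25.758) -> (-43.758,-30.758), length = 5
  seg 12: (-43.758,-30.758) -> (-44.624,-30.258), length = 1
  seg 13: (-44.624,-30.258) -> (-59.347,-21.758), length = 17
  seg 14: (-59.347,-21.758) -> (-64.543,-18.758), length = 6
Total = 89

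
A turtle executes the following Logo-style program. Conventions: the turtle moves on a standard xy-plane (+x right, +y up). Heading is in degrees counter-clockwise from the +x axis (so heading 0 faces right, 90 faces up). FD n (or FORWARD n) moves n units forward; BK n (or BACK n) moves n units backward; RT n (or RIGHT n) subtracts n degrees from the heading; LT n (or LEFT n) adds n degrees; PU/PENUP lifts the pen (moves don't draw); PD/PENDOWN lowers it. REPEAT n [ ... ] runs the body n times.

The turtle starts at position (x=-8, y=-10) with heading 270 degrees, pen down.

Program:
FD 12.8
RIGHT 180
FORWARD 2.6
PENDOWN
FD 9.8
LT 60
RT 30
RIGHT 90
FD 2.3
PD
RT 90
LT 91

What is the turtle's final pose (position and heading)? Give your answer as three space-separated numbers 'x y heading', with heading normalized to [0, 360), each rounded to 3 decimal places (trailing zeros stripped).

Answer: -6.008 -9.25 31

Derivation:
Executing turtle program step by step:
Start: pos=(-8,-10), heading=270, pen down
FD 12.8: (-8,-10) -> (-8,-22.8) [heading=270, draw]
RT 180: heading 270 -> 90
FD 2.6: (-8,-22.8) -> (-8,-20.2) [heading=90, draw]
PD: pen down
FD 9.8: (-8,-20.2) -> (-8,-10.4) [heading=90, draw]
LT 60: heading 90 -> 150
RT 30: heading 150 -> 120
RT 90: heading 120 -> 30
FD 2.3: (-8,-10.4) -> (-6.008,-9.25) [heading=30, draw]
PD: pen down
RT 90: heading 30 -> 300
LT 91: heading 300 -> 31
Final: pos=(-6.008,-9.25), heading=31, 4 segment(s) drawn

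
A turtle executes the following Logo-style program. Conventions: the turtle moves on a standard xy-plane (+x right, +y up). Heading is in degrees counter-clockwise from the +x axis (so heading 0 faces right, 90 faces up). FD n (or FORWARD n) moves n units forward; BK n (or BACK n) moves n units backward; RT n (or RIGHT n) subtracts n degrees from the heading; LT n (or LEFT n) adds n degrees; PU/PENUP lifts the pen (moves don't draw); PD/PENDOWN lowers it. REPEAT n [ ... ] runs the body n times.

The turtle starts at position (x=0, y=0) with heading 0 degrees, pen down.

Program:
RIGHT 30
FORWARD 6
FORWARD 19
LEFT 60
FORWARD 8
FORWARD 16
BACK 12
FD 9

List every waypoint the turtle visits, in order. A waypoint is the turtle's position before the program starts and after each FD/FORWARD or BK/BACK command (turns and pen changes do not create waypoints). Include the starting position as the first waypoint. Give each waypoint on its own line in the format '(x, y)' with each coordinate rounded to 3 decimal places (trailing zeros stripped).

Answer: (0, 0)
(5.196, -3)
(21.651, -12.5)
(28.579, -8.5)
(42.435, -0.5)
(32.043, -6.5)
(39.837, -2)

Derivation:
Executing turtle program step by step:
Start: pos=(0,0), heading=0, pen down
RT 30: heading 0 -> 330
FD 6: (0,0) -> (5.196,-3) [heading=330, draw]
FD 19: (5.196,-3) -> (21.651,-12.5) [heading=330, draw]
LT 60: heading 330 -> 30
FD 8: (21.651,-12.5) -> (28.579,-8.5) [heading=30, draw]
FD 16: (28.579,-8.5) -> (42.435,-0.5) [heading=30, draw]
BK 12: (42.435,-0.5) -> (32.043,-6.5) [heading=30, draw]
FD 9: (32.043,-6.5) -> (39.837,-2) [heading=30, draw]
Final: pos=(39.837,-2), heading=30, 6 segment(s) drawn
Waypoints (7 total):
(0, 0)
(5.196, -3)
(21.651, -12.5)
(28.579, -8.5)
(42.435, -0.5)
(32.043, -6.5)
(39.837, -2)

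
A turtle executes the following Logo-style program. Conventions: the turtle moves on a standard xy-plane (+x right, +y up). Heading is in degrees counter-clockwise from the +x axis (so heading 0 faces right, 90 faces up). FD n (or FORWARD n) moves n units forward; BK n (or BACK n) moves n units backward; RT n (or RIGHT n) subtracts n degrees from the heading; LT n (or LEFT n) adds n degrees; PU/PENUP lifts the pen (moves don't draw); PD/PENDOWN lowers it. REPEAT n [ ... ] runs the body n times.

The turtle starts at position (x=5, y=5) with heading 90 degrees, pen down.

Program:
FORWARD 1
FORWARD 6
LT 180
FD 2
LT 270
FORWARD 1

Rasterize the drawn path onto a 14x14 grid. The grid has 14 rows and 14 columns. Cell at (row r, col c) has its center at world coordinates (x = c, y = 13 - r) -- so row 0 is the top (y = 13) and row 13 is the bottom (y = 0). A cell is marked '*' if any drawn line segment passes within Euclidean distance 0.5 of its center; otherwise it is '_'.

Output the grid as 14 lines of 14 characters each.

Answer: ______________
_____*________
_____*________
____**________
_____*________
_____*________
_____*________
_____*________
_____*________
______________
______________
______________
______________
______________

Derivation:
Segment 0: (5,5) -> (5,6)
Segment 1: (5,6) -> (5,12)
Segment 2: (5,12) -> (5,10)
Segment 3: (5,10) -> (4,10)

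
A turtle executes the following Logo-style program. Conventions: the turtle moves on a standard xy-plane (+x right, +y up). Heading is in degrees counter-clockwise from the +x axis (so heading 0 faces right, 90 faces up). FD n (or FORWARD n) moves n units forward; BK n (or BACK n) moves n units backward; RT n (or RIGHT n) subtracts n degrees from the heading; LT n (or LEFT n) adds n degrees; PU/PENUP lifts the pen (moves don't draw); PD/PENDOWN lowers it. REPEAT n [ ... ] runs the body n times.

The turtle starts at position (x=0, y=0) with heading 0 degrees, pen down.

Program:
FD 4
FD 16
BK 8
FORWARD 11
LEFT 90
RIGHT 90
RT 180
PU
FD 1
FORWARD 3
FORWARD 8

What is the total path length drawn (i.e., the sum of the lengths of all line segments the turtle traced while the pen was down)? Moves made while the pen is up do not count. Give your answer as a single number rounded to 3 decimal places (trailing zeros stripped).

Executing turtle program step by step:
Start: pos=(0,0), heading=0, pen down
FD 4: (0,0) -> (4,0) [heading=0, draw]
FD 16: (4,0) -> (20,0) [heading=0, draw]
BK 8: (20,0) -> (12,0) [heading=0, draw]
FD 11: (12,0) -> (23,0) [heading=0, draw]
LT 90: heading 0 -> 90
RT 90: heading 90 -> 0
RT 180: heading 0 -> 180
PU: pen up
FD 1: (23,0) -> (22,0) [heading=180, move]
FD 3: (22,0) -> (19,0) [heading=180, move]
FD 8: (19,0) -> (11,0) [heading=180, move]
Final: pos=(11,0), heading=180, 4 segment(s) drawn

Segment lengths:
  seg 1: (0,0) -> (4,0), length = 4
  seg 2: (4,0) -> (20,0), length = 16
  seg 3: (20,0) -> (12,0), length = 8
  seg 4: (12,0) -> (23,0), length = 11
Total = 39

Answer: 39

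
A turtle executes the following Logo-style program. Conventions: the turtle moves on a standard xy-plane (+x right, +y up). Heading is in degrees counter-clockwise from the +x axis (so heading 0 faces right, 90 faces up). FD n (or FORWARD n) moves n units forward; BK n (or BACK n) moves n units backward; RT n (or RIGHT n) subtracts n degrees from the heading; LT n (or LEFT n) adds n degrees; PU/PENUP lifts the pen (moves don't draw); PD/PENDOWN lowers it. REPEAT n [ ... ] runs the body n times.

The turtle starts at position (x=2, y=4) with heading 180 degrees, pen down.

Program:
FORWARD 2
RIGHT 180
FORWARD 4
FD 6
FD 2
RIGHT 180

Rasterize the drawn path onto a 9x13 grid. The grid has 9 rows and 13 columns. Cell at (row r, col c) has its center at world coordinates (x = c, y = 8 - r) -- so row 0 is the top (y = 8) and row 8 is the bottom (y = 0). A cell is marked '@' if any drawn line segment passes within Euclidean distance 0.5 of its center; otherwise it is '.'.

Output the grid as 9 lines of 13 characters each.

Segment 0: (2,4) -> (0,4)
Segment 1: (0,4) -> (4,4)
Segment 2: (4,4) -> (10,4)
Segment 3: (10,4) -> (12,4)

Answer: .............
.............
.............
.............
@@@@@@@@@@@@@
.............
.............
.............
.............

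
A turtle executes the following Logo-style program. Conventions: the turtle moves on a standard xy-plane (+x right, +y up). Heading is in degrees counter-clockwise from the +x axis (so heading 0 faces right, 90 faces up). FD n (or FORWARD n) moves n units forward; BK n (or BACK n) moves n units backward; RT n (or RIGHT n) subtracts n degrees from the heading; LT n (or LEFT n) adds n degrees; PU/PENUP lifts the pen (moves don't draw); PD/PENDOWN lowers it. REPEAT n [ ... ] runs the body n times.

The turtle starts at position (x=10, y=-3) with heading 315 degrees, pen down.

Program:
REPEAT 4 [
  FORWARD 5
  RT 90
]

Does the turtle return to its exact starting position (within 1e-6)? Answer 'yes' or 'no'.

Executing turtle program step by step:
Start: pos=(10,-3), heading=315, pen down
REPEAT 4 [
  -- iteration 1/4 --
  FD 5: (10,-3) -> (13.536,-6.536) [heading=315, draw]
  RT 90: heading 315 -> 225
  -- iteration 2/4 --
  FD 5: (13.536,-6.536) -> (10,-10.071) [heading=225, draw]
  RT 90: heading 225 -> 135
  -- iteration 3/4 --
  FD 5: (10,-10.071) -> (6.464,-6.536) [heading=135, draw]
  RT 90: heading 135 -> 45
  -- iteration 4/4 --
  FD 5: (6.464,-6.536) -> (10,-3) [heading=45, draw]
  RT 90: heading 45 -> 315
]
Final: pos=(10,-3), heading=315, 4 segment(s) drawn

Start position: (10, -3)
Final position: (10, -3)
Distance = 0; < 1e-6 -> CLOSED

Answer: yes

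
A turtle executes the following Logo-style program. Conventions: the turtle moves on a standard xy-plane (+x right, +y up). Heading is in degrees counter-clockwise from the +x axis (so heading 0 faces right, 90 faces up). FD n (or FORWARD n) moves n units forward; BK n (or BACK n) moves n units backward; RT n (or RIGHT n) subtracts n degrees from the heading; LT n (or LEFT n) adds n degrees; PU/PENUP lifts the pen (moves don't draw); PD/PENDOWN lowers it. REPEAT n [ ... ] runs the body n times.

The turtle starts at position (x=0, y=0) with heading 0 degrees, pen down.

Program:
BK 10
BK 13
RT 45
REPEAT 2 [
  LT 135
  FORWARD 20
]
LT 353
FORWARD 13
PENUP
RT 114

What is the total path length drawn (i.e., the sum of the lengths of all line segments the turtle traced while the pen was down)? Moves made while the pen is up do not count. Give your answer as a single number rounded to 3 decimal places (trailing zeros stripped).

Executing turtle program step by step:
Start: pos=(0,0), heading=0, pen down
BK 10: (0,0) -> (-10,0) [heading=0, draw]
BK 13: (-10,0) -> (-23,0) [heading=0, draw]
RT 45: heading 0 -> 315
REPEAT 2 [
  -- iteration 1/2 --
  LT 135: heading 315 -> 90
  FD 20: (-23,0) -> (-23,20) [heading=90, draw]
  -- iteration 2/2 --
  LT 135: heading 90 -> 225
  FD 20: (-23,20) -> (-37.142,5.858) [heading=225, draw]
]
LT 353: heading 225 -> 218
FD 13: (-37.142,5.858) -> (-47.386,-2.146) [heading=218, draw]
PU: pen up
RT 114: heading 218 -> 104
Final: pos=(-47.386,-2.146), heading=104, 5 segment(s) drawn

Segment lengths:
  seg 1: (0,0) -> (-10,0), length = 10
  seg 2: (-10,0) -> (-23,0), length = 13
  seg 3: (-23,0) -> (-23,20), length = 20
  seg 4: (-23,20) -> (-37.142,5.858), length = 20
  seg 5: (-37.142,5.858) -> (-47.386,-2.146), length = 13
Total = 76

Answer: 76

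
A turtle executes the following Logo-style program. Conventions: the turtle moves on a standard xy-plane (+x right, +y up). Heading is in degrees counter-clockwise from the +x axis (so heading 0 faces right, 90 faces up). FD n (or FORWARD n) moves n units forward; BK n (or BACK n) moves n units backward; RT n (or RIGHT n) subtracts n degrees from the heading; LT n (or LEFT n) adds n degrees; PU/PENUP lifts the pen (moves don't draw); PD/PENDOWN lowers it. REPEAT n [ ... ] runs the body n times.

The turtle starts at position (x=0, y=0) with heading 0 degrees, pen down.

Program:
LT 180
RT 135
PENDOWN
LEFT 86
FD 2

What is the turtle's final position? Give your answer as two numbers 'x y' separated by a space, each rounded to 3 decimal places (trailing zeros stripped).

Executing turtle program step by step:
Start: pos=(0,0), heading=0, pen down
LT 180: heading 0 -> 180
RT 135: heading 180 -> 45
PD: pen down
LT 86: heading 45 -> 131
FD 2: (0,0) -> (-1.312,1.509) [heading=131, draw]
Final: pos=(-1.312,1.509), heading=131, 1 segment(s) drawn

Answer: -1.312 1.509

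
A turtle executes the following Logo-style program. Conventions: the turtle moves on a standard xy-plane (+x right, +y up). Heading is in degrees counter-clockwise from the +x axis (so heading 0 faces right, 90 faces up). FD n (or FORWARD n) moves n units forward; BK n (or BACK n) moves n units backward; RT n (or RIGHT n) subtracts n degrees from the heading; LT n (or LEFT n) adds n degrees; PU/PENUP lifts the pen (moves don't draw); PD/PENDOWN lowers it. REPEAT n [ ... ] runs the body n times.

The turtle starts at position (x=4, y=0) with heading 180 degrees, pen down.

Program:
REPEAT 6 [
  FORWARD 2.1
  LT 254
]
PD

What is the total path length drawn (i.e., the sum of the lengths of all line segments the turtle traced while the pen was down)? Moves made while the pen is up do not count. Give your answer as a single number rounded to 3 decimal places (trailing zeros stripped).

Executing turtle program step by step:
Start: pos=(4,0), heading=180, pen down
REPEAT 6 [
  -- iteration 1/6 --
  FD 2.1: (4,0) -> (1.9,0) [heading=180, draw]
  LT 254: heading 180 -> 74
  -- iteration 2/6 --
  FD 2.1: (1.9,0) -> (2.479,2.019) [heading=74, draw]
  LT 254: heading 74 -> 328
  -- iteration 3/6 --
  FD 2.1: (2.479,2.019) -> (4.26,0.906) [heading=328, draw]
  LT 254: heading 328 -> 222
  -- iteration 4/6 --
  FD 2.1: (4.26,0.906) -> (2.699,-0.499) [heading=222, draw]
  LT 254: heading 222 -> 116
  -- iteration 5/6 --
  FD 2.1: (2.699,-0.499) -> (1.779,1.388) [heading=116, draw]
  LT 254: heading 116 -> 10
  -- iteration 6/6 --
  FD 2.1: (1.779,1.388) -> (3.847,1.753) [heading=10, draw]
  LT 254: heading 10 -> 264
]
PD: pen down
Final: pos=(3.847,1.753), heading=264, 6 segment(s) drawn

Segment lengths:
  seg 1: (4,0) -> (1.9,0), length = 2.1
  seg 2: (1.9,0) -> (2.479,2.019), length = 2.1
  seg 3: (2.479,2.019) -> (4.26,0.906), length = 2.1
  seg 4: (4.26,0.906) -> (2.699,-0.499), length = 2.1
  seg 5: (2.699,-0.499) -> (1.779,1.388), length = 2.1
  seg 6: (1.779,1.388) -> (3.847,1.753), length = 2.1
Total = 12.6

Answer: 12.6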